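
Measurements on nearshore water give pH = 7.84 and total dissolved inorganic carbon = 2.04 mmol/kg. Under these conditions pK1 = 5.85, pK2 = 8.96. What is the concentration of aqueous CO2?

[CO2*] = 19.2 μmol/kg

α₀ = 1 / (1 + K1/[H⁺] + K1K2/[H⁺]²) = 1 / (1 + 10^+1.99 + 10^+0.87)
   = 1 / (1 + 97.724 + 7.4131) = 1/106.14 = 0.009422
[CO2*] = α₀ × DIC = 0.009422 × 2.04 = 0.0192 mmol/kg = 19.2 μmol/kg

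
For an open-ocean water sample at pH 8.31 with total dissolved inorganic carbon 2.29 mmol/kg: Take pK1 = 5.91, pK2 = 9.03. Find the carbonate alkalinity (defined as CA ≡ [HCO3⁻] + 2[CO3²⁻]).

CA = 2.65 mmol/kg

CA = [HCO3⁻] + 2[CO3²⁻] = (α₁ + 2α₂)·DIC
At pH 8.31: [H⁺]/K1 = 10^-2.40 = 0.0039811, K2/[H⁺] = 10^-0.72 = 0.19055
α₁ = 1/(1 + 0.0039811 + 0.19055) = 1/1.1945 = 0.8372; α₂ = α₁·K2/[H⁺] = 0.1595
α₁ + 2α₂ = 1.1562
CA = 1.1562 × 2.29 = 2.65 mmol/kg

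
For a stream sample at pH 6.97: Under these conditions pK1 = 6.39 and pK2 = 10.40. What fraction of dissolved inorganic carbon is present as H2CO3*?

α₀ = 0.208

α₀ = 1 / (1 + K1/[H⁺] + K1K2/[H⁺]²) = 1 / (1 + 10^+0.58 + 10^-2.85)
   = 1 / (1 + 3.8019 + 0.0014125) = 1/4.8033 = 0.2082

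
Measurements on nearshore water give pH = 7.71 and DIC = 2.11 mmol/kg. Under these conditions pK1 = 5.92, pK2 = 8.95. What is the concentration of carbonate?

[CO3²⁻] = 0.113 mmol/kg

α₂ = 1 / (1 + [H⁺]/K2 + [H⁺]²/(K1K2)) = 1 / (1 + 10^+1.24 + 10^-0.55)
   = 1 / (1 + 17.378 + 0.28184) = 1/18.660 = 0.05359
[CO3²⁻] = α₂ × DIC = 0.05359 × 2.11 = 0.113 mmol/kg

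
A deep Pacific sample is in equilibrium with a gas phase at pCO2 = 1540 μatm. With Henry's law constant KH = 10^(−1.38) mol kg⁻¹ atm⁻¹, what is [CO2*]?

[CO2*] = 64.2 μmol/kg

KH = 10^(−1.38) = 4.169×10^-2 mol kg⁻¹ atm⁻¹
[CO2*] = KH · pCO2 = 4.169×10^-2 × 1540×10^-6 atm = 6.42×10^-5 mol/kg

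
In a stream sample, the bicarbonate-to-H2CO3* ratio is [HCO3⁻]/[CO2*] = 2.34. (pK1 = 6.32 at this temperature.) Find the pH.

pH = 6.69

From K1 = [H⁺][HCO3⁻]/[CO2*]:  pH = pK1 + log₁₀([HCO3⁻]/[CO2*])
log₁₀(2.34) = +0.369
pH = 6.32 + (+0.369) = 6.69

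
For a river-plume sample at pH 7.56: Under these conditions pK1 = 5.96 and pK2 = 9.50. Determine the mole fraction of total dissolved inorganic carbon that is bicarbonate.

α₁ = 0.965

α₁ = 1 / (1 + [H⁺]/K1 + K2/[H⁺]) = 1 / (1 + 10^-1.60 + 10^-1.94)
   = 1 / (1 + 0.025119 + 0.011482) = 1/1.0366 = 0.9647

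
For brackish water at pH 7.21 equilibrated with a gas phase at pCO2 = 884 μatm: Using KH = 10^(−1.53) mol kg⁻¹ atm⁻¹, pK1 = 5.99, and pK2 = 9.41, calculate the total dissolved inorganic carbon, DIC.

[CO2*] = KH · pCO2 = 10^(−1.53) × 884×10^-6 = 2.609×10^-5 mol/kg
α₀ = 1/(1 + K1/[H⁺] + K1K2/[H⁺]²) = 1/(1 + 10^+1.22 + 10^-0.98) = 0.05650
DIC = [CO2*]/α₀ = 2.609×10^-5 / 0.05650 = 0.462 mmol/kg

DIC = 0.462 mmol/kg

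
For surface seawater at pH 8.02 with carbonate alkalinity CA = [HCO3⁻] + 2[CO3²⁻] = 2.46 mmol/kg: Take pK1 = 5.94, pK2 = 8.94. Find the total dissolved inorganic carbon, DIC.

DIC = 2.24 mmol/kg

CA = [HCO3⁻] + 2[CO3²⁻] = (α₁ + 2α₂)·DIC
At pH 8.02: [H⁺]/K1 = 10^-2.08 = 0.0083176, K2/[H⁺] = 10^-0.92 = 0.12023
α₁ = 1/(1 + 0.0083176 + 0.12023) = 1/1.1285 = 0.8861; α₂ = α₁·K2/[H⁺] = 0.1065
α₁ + 2α₂ = 1.0992
DIC = CA / (α₁ + 2α₂) = 2.46 / 1.0992 = 2.24 mmol/kg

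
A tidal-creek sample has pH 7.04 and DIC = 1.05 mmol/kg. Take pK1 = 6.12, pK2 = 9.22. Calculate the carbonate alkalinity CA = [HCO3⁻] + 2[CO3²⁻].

CA = [HCO3⁻] + 2[CO3²⁻] = (α₁ + 2α₂)·DIC
At pH 7.04: [H⁺]/K1 = 10^-0.92 = 0.12023, K2/[H⁺] = 10^-2.18 = 0.0066069
α₁ = 1/(1 + 0.12023 + 0.0066069) = 1/1.1268 = 0.8874; α₂ = α₁·K2/[H⁺] = 0.005863
α₁ + 2α₂ = 0.8992
CA = 0.8992 × 1.05 = 0.944 mmol/kg

CA = 0.944 mmol/kg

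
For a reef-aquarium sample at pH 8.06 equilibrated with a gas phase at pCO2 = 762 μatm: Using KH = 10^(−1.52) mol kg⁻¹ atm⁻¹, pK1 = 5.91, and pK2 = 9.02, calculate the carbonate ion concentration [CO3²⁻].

[CO2*] = KH · pCO2 = 10^(−1.52) × 762×10^-6 = 2.301×10^-5 mol/kg
α₀ = 1/(1 + K1/[H⁺] + K1K2/[H⁺]²) = 1/(1 + 10^+2.15 + 10^+1.19) = 0.006339
DIC = [CO2*]/α₀ = 2.301×10^-5 / 0.006339 = 3.630 mmol/kg
[CO3²⁻] = α₂·DIC; α₂ = 0.09819, so [CO3²⁻] = 0.09819 × 3.630 = 0.356 mmol/kg

[CO3²⁻] = 0.356 mmol/kg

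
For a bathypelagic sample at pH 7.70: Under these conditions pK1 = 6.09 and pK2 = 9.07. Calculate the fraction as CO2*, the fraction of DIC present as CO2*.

α₀ = 0.0230

α₀ = 1 / (1 + K1/[H⁺] + K1K2/[H⁺]²) = 1 / (1 + 10^+1.61 + 10^+0.24)
   = 1 / (1 + 40.738 + 1.7378) = 1/43.476 = 0.02300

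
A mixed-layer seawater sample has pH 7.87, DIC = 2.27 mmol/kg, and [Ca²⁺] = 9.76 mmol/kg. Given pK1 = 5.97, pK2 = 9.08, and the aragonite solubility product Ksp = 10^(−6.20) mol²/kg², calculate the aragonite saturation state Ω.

α₂ = 1 / (1 + [H⁺]/K2 + [H⁺]²/(K1K2)) = 1 / (1 + 10^+1.21 + 10^-0.69)
   = 1 / (1 + 16.218 + 0.20417) = 1/17.422 = 0.05740
[CO3²⁻] = α₂ × DIC = 0.05740 × 2.27 = 0.1303 mmol/kg
Ksp = 10^(−6.20) = 6.310×10^-7
Ω = [Ca²⁺][CO3²⁻]/Ksp = (9.76×10^-3)(1.303×10^-4) / 6.310×10^-7 = 2.02

Ω = 2.02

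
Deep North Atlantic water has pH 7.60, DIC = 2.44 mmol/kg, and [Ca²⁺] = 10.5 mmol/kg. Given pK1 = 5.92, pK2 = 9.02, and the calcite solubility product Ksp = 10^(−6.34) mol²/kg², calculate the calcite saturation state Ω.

Ω = 2.01

α₂ = 1 / (1 + [H⁺]/K2 + [H⁺]²/(K1K2)) = 1 / (1 + 10^+1.42 + 10^-0.26)
   = 1 / (1 + 26.303 + 0.54954) = 1/27.852 = 0.03590
[CO3²⁻] = α₂ × DIC = 0.03590 × 2.44 = 0.08761 mmol/kg
Ksp = 10^(−6.34) = 4.571×10^-7
Ω = [Ca²⁺][CO3²⁻]/Ksp = (10.5×10^-3)(8.761×10^-5) / 4.571×10^-7 = 2.01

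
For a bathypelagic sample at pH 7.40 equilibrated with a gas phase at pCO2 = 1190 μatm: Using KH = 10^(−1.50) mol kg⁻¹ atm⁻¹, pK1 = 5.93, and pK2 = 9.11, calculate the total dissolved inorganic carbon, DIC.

[CO2*] = KH · pCO2 = 10^(−1.50) × 1190×10^-6 = 3.763×10^-5 mol/kg
α₀ = 1/(1 + K1/[H⁺] + K1K2/[H⁺]²) = 1/(1 + 10^+1.47 + 10^-0.24) = 0.03217
DIC = [CO2*]/α₀ = 3.763×10^-5 / 0.03217 = 1.17 mmol/kg

DIC = 1.17 mmol/kg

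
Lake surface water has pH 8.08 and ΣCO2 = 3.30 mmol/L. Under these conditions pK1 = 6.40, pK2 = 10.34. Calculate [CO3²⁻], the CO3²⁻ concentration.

α₂ = 1 / (1 + [H⁺]/K2 + [H⁺]²/(K1K2)) = 1 / (1 + 10^+2.26 + 10^+0.58)
   = 1 / (1 + 181.97 + 3.8019) = 1/186.77 = 0.005354
[CO3²⁻] = α₂ × DIC = 0.005354 × 3.30 = 0.0177 mmol/L = 17.7 μmol/L

[CO3²⁻] = 17.7 μmol/L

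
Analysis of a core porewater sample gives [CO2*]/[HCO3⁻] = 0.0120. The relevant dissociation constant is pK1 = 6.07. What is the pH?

From K1 = [H⁺][HCO3⁻]/[CO2*]:  pH = pK1 − log₁₀([CO2*]/[HCO3⁻])
log₁₀(0.0120) = -1.921
pH = 6.07 − (-1.921) = 7.99

pH = 7.99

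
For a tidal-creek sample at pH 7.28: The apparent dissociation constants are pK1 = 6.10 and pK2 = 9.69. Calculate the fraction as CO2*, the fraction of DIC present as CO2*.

α₀ = 0.0617

α₀ = 1 / (1 + K1/[H⁺] + K1K2/[H⁺]²) = 1 / (1 + 10^+1.18 + 10^-1.23)
   = 1 / (1 + 15.136 + 0.058884) = 1/16.194 = 0.06175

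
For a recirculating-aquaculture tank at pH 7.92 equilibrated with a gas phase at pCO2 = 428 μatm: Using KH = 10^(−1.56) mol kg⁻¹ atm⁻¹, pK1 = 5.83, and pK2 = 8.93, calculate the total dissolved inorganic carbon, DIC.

DIC = 1.60 mmol/kg

[CO2*] = KH · pCO2 = 10^(−1.56) × 428×10^-6 = 1.179×10^-5 mol/kg
α₀ = 1/(1 + K1/[H⁺] + K1K2/[H⁺]²) = 1/(1 + 10^+2.09 + 10^+1.08) = 0.007350
DIC = [CO2*]/α₀ = 1.179×10^-5 / 0.007350 = 1.60 mmol/kg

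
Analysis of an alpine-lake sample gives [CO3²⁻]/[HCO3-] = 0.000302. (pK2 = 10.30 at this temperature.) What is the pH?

pH = 6.78

From K2 = [H⁺][CO3²⁻]/[HCO3-]:  pH = pK2 + log₁₀([CO3²⁻]/[HCO3-])
log₁₀(0.000302) = -3.520
pH = 10.30 + (-3.520) = 6.78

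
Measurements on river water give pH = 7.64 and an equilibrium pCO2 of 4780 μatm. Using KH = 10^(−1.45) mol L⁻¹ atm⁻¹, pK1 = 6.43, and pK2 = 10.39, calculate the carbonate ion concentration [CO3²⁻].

[CO3²⁻] = 4.89 μmol/L

[CO2*] = KH · pCO2 = 10^(−1.45) × 4780×10^-6 = 1.696×10^-4 mol/L
α₀ = 1/(1 + K1/[H⁺] + K1K2/[H⁺]²) = 1/(1 + 10^+1.21 + 10^-1.54) = 0.05798
DIC = [CO2*]/α₀ = 1.696×10^-4 / 0.05798 = 2.925 mmol/L
[CO3²⁻] = α₂·DIC; α₂ = 0.001672, so [CO3²⁻] = 0.001672 × 2.925 = 0.00489 mmol/L = 4.89 μmol/L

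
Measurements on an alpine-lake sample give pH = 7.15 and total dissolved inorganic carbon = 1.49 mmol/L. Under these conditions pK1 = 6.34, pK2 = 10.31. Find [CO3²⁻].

α₂ = 1 / (1 + [H⁺]/K2 + [H⁺]²/(K1K2)) = 1 / (1 + 10^+3.16 + 10^+2.35)
   = 1 / (1 + 1445.4 + 223.87) = 1/1670.3 = 0.0005987
[CO3²⁻] = α₂ × DIC = 0.0005987 × 1.49 = 0.000892 mmol/L = 0.892 μmol/L

[CO3²⁻] = 0.892 μmol/L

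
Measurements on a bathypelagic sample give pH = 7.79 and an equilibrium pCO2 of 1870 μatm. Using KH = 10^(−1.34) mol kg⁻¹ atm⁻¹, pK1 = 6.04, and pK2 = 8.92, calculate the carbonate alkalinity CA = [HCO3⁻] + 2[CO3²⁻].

CA = 5.52 mmol/kg

[CO2*] = KH · pCO2 = 10^(−1.34) × 1870×10^-6 = 8.548×10^-5 mol/kg
α₀ = 1/(1 + K1/[H⁺] + K1K2/[H⁺]²) = 1/(1 + 10^+1.75 + 10^+0.62) = 0.01629
DIC = [CO2*]/α₀ = 8.548×10^-5 / 0.01629 = 5.248 mmol/kg
CA = (α₁ + 2α₂)·DIC = (0.9158 + 2×0.06789) × 5.248 = 5.52 mmol/kg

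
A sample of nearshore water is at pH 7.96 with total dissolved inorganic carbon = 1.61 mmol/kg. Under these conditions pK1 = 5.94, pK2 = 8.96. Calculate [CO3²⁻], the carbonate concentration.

α₂ = 1 / (1 + [H⁺]/K2 + [H⁺]²/(K1K2)) = 1 / (1 + 10^+1.00 + 10^-1.02)
   = 1 / (1 + 10.000 + 0.095499) = 1/11.095 = 0.09013
[CO3²⁻] = α₂ × DIC = 0.09013 × 1.61 = 0.145 mmol/kg

[CO3²⁻] = 0.145 mmol/kg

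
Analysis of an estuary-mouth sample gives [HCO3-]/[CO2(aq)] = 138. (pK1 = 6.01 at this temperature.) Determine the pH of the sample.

pH = 8.15

From K1 = [H⁺][HCO3-]/[CO2(aq)]:  pH = pK1 + log₁₀([HCO3-]/[CO2(aq)])
log₁₀(138) = +2.140
pH = 6.01 + (+2.140) = 8.15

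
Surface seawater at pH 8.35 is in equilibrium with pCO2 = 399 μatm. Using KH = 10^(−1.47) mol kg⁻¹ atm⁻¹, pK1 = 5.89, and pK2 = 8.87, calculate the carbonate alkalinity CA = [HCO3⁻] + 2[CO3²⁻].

CA = 6.25 mmol/kg

[CO2*] = KH · pCO2 = 10^(−1.47) × 399×10^-6 = 1.352×10^-5 mol/kg
α₀ = 1/(1 + K1/[H⁺] + K1K2/[H⁺]²) = 1/(1 + 10^+2.46 + 10^+1.94) = 0.002656
DIC = [CO2*]/α₀ = 1.352×10^-5 / 0.002656 = 5.090 mmol/kg
CA = (α₁ + 2α₂)·DIC = (0.7660 + 2×0.2313) × 5.090 = 6.25 mmol/kg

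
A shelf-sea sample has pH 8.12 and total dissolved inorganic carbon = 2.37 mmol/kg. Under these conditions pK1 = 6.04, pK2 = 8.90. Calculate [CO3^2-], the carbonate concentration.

α₂ = 1 / (1 + [H⁺]/K2 + [H⁺]²/(K1K2)) = 1 / (1 + 10^+0.78 + 10^-1.30)
   = 1 / (1 + 6.0256 + 0.050119) = 1/7.0757 = 0.1413
[CO3²⁻] = α₂ × DIC = 0.1413 × 2.37 = 0.335 mmol/kg

[CO3²⁻] = 0.335 mmol/kg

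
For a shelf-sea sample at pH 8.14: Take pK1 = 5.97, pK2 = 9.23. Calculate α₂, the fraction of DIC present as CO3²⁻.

α₂ = 1 / (1 + [H⁺]/K2 + [H⁺]²/(K1K2)) = 1 / (1 + 10^+1.09 + 10^-1.08)
   = 1 / (1 + 12.303 + 0.083176) = 1/13.386 = 0.07471

α₂ = 0.0747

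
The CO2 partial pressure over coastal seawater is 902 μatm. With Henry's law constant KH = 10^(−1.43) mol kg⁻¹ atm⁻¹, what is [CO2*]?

KH = 10^(−1.43) = 3.715×10^-2 mol kg⁻¹ atm⁻¹
[CO2*] = KH · pCO2 = 3.715×10^-2 × 902×10^-6 atm = 3.35×10^-5 mol/kg

[CO2*] = 33.5 μmol/kg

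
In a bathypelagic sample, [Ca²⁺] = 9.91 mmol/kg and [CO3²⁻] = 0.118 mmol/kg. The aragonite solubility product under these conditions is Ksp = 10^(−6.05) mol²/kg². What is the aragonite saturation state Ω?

Ksp = 10^(−6.05) = 8.913×10^-7
Ω = [Ca²⁺][CO3²⁻]/Ksp = (9.91×10^-3)(0.118×10^-3) / 8.913×10^-7 = 1.31

Ω = 1.31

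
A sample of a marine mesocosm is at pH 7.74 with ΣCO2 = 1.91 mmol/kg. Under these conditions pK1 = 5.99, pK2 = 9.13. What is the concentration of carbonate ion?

α₂ = 1 / (1 + [H⁺]/K2 + [H⁺]²/(K1K2)) = 1 / (1 + 10^+1.39 + 10^-0.36)
   = 1 / (1 + 24.547 + 0.43652) = 1/25.984 = 0.03849
[CO3²⁻] = α₂ × DIC = 0.03849 × 1.91 = 0.0735 mmol/kg

[CO3²⁻] = 0.0735 mmol/kg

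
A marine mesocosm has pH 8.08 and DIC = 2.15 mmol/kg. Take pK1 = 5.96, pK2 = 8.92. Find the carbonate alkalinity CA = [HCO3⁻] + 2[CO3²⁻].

CA = 2.41 mmol/kg

CA = [HCO3⁻] + 2[CO3²⁻] = (α₁ + 2α₂)·DIC
At pH 8.08: [H⁺]/K1 = 10^-2.12 = 0.0075858, K2/[H⁺] = 10^-0.84 = 0.14454
α₁ = 1/(1 + 0.0075858 + 0.14454) = 1/1.1521 = 0.8680; α₂ = α₁·K2/[H⁺] = 0.1255
α₁ + 2α₂ = 1.1189
CA = 1.1189 × 2.15 = 2.41 mmol/kg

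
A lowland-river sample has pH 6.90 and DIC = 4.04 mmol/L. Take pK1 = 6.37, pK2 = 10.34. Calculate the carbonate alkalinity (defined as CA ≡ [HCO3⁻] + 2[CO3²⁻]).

CA = 3.12 mmol/L

CA = [HCO3⁻] + 2[CO3²⁻] = (α₁ + 2α₂)·DIC
At pH 6.90: [H⁺]/K1 = 10^-0.53 = 0.29512, K2/[H⁺] = 10^-3.44 = 0.00036308
α₁ = 1/(1 + 0.29512 + 0.00036308) = 1/1.2955 = 0.7719; α₂ = α₁·K2/[H⁺] = 0.0002803
α₁ + 2α₂ = 0.7725
CA = 0.7725 × 4.04 = 3.12 mmol/L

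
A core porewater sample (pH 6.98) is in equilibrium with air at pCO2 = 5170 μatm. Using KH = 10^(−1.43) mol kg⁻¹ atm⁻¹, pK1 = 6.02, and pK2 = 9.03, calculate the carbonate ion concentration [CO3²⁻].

[CO3²⁻] = 15.6 μmol/kg

[CO2*] = KH · pCO2 = 10^(−1.43) × 5170×10^-6 = 1.921×10^-4 mol/kg
α₀ = 1/(1 + K1/[H⁺] + K1K2/[H⁺]²) = 1/(1 + 10^+0.96 + 10^-1.09) = 0.09803
DIC = [CO2*]/α₀ = 1.921×10^-4 / 0.09803 = 1.960 mmol/kg
[CO3²⁻] = α₂·DIC; α₂ = 0.007968, so [CO3²⁻] = 0.007968 × 1.960 = 0.0156 mmol/kg = 15.6 μmol/kg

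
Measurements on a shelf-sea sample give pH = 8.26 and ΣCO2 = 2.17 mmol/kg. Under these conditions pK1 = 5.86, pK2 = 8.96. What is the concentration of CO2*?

α₀ = 1 / (1 + K1/[H⁺] + K1K2/[H⁺]²) = 1 / (1 + 10^+2.40 + 10^+1.70)
   = 1 / (1 + 251.19 + 50.119) = 1/302.31 = 0.003308
[CO2*] = α₀ × DIC = 0.003308 × 2.17 = 0.00718 mmol/kg = 7.18 μmol/kg

[CO2*] = 7.18 μmol/kg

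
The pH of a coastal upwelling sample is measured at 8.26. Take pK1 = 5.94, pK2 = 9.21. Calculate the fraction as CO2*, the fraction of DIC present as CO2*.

α₀ = 0.00429

α₀ = 1 / (1 + K1/[H⁺] + K1K2/[H⁺]²) = 1 / (1 + 10^+2.32 + 10^+1.37)
   = 1 / (1 + 208.93 + 23.442) = 1/233.37 = 0.004285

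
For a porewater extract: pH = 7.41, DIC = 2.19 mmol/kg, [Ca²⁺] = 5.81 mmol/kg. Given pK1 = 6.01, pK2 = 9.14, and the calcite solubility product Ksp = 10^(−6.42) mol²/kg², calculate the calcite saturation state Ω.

Ω = 0.589

α₂ = 1 / (1 + [H⁺]/K2 + [H⁺]²/(K1K2)) = 1 / (1 + 10^+1.73 + 10^+0.33)
   = 1 / (1 + 53.703 + 2.1380) = 1/56.841 = 0.01759
[CO3²⁻] = α₂ × DIC = 0.01759 × 2.19 = 0.03853 mmol/kg
Ksp = 10^(−6.42) = 3.802×10^-7
Ω = [Ca²⁺][CO3²⁻]/Ksp = (5.81×10^-3)(3.853×10^-5) / 3.802×10^-7 = 0.589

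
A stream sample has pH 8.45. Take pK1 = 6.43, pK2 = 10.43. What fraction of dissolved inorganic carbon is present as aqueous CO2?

α₀ = 0.00936

α₀ = 1 / (1 + K1/[H⁺] + K1K2/[H⁺]²) = 1 / (1 + 10^+2.02 + 10^+0.04)
   = 1 / (1 + 104.71 + 1.0965) = 1/106.81 = 0.009362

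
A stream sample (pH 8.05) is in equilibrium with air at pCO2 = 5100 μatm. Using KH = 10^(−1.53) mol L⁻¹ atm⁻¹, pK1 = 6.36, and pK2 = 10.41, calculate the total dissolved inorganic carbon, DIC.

DIC = 7.55 mmol/L

[CO2*] = KH · pCO2 = 10^(−1.53) × 5100×10^-6 = 1.505×10^-4 mol/L
α₀ = 1/(1 + K1/[H⁺] + K1K2/[H⁺]²) = 1/(1 + 10^+1.69 + 10^-0.67) = 0.01992
DIC = [CO2*]/α₀ = 1.505×10^-4 / 0.01992 = 7.55 mmol/L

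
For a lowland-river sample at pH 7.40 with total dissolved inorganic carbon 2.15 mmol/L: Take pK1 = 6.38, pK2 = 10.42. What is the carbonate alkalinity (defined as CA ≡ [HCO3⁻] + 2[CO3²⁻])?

CA = 1.96 mmol/L

CA = [HCO3⁻] + 2[CO3²⁻] = (α₁ + 2α₂)·DIC
At pH 7.40: [H⁺]/K1 = 10^-1.02 = 0.095499, K2/[H⁺] = 10^-3.02 = 0.00095499
α₁ = 1/(1 + 0.095499 + 0.00095499) = 1/1.0965 = 0.9120; α₂ = α₁·K2/[H⁺] = 0.0008710
α₁ + 2α₂ = 0.9138
CA = 0.9138 × 2.15 = 1.96 mmol/L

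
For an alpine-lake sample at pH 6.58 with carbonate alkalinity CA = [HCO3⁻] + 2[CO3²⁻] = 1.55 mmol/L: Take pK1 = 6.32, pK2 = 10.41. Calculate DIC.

DIC = 2.40 mmol/L

CA = [HCO3⁻] + 2[CO3²⁻] = (α₁ + 2α₂)·DIC
At pH 6.58: [H⁺]/K1 = 10^-0.26 = 0.54954, K2/[H⁺] = 10^-3.83 = 0.00014791
α₁ = 1/(1 + 0.54954 + 0.00014791) = 1/1.5497 = 0.6453; α₂ = α₁·K2/[H⁺] = 9.545×10^-5
α₁ + 2α₂ = 0.6455
DIC = CA / (α₁ + 2α₂) = 1.55 / 0.6455 = 2.40 mmol/L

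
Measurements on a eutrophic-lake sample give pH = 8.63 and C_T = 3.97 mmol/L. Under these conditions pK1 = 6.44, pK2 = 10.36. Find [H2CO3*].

α₀ = 1 / (1 + K1/[H⁺] + K1K2/[H⁺]²) = 1 / (1 + 10^+2.19 + 10^+0.46)
   = 1 / (1 + 154.88 + 2.8840) = 1/158.77 = 0.006299
[CO2*] = α₀ × DIC = 0.006299 × 3.97 = 0.0250 mmol/L

[CO2*] = 0.0250 mmol/L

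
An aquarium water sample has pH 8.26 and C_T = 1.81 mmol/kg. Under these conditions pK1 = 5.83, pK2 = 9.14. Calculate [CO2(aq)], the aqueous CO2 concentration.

[CO2*] = 5.92 μmol/kg

α₀ = 1 / (1 + K1/[H⁺] + K1K2/[H⁺]²) = 1 / (1 + 10^+2.43 + 10^+1.55)
   = 1 / (1 + 269.15 + 35.481) = 1/305.63 = 0.003272
[CO2*] = α₀ × DIC = 0.003272 × 1.81 = 0.00592 mmol/kg = 5.92 μmol/kg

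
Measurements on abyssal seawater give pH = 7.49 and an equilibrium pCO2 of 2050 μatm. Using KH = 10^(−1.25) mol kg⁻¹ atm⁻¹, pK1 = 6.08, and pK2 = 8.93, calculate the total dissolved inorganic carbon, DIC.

DIC = 3.19 mmol/kg

[CO2*] = KH · pCO2 = 10^(−1.25) × 2050×10^-6 = 1.153×10^-4 mol/kg
α₀ = 1/(1 + K1/[H⁺] + K1K2/[H⁺]²) = 1/(1 + 10^+1.41 + 10^-0.03) = 0.03618
DIC = [CO2*]/α₀ = 1.153×10^-4 / 0.03618 = 3.19 mmol/kg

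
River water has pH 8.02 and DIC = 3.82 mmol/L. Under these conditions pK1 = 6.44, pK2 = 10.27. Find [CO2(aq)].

[CO2*] = 0.0974 mmol/L

α₀ = 1 / (1 + K1/[H⁺] + K1K2/[H⁺]²) = 1 / (1 + 10^+1.58 + 10^-0.67)
   = 1 / (1 + 38.019 + 0.21380) = 1/39.233 = 0.02549
[CO2*] = α₀ × DIC = 0.02549 × 3.82 = 0.0974 mmol/L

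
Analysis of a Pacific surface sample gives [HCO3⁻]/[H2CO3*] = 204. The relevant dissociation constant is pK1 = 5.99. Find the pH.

pH = 8.30

From K1 = [H⁺][HCO3⁻]/[H2CO3*]:  pH = pK1 + log₁₀([HCO3⁻]/[H2CO3*])
log₁₀(204) = +2.310
pH = 5.99 + (+2.310) = 8.30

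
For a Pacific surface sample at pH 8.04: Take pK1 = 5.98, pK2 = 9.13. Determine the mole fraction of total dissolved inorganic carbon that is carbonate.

α₂ = 1 / (1 + [H⁺]/K2 + [H⁺]²/(K1K2)) = 1 / (1 + 10^+1.09 + 10^-0.97)
   = 1 / (1 + 12.303 + 0.10715) = 1/13.410 = 0.07457

α₂ = 0.0746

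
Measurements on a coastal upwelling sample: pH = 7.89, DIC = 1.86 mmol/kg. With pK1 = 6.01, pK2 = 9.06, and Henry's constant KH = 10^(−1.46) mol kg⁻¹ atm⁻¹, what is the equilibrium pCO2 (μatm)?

α₀ = 1 / (1 + K1/[H⁺] + K1K2/[H⁺]²) = 1 / (1 + 10^+1.88 + 10^+0.71)
   = 1 / (1 + 75.858 + 5.1286) = 1/81.986 = 0.01220
[CO2*] = α₀ × DIC = 0.01220 × 1.86 = 0.02269 mmol/kg
pCO2 = [CO2*]/KH = 2.269×10^-5 / 3.467×10^-2 = 654 μatm

pCO2 = 654 μatm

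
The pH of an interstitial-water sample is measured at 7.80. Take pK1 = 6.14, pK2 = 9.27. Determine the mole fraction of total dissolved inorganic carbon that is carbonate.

α₂ = 0.0321

α₂ = 1 / (1 + [H⁺]/K2 + [H⁺]²/(K1K2)) = 1 / (1 + 10^+1.47 + 10^-0.19)
   = 1 / (1 + 29.512 + 0.64565) = 1/31.158 = 0.03209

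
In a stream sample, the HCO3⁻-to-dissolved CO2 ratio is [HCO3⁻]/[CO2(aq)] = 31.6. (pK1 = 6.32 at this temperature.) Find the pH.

From K1 = [H⁺][HCO3⁻]/[CO2(aq)]:  pH = pK1 + log₁₀([HCO3⁻]/[CO2(aq)])
log₁₀(31.6) = +1.500
pH = 6.32 + (+1.500) = 7.82

pH = 7.82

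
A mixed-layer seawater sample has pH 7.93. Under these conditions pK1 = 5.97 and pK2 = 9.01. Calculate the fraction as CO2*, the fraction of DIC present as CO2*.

α₀ = 1 / (1 + K1/[H⁺] + K1K2/[H⁺]²) = 1 / (1 + 10^+1.96 + 10^+0.88)
   = 1 / (1 + 91.201 + 7.5858) = 1/99.787 = 0.01002

α₀ = 0.0100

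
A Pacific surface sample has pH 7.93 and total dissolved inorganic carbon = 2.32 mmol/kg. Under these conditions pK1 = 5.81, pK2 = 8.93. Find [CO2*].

[CO2*] = 15.9 μmol/kg

α₀ = 1 / (1 + K1/[H⁺] + K1K2/[H⁺]²) = 1 / (1 + 10^+2.12 + 10^+1.12)
   = 1 / (1 + 131.83 + 13.183) = 1/146.01 = 0.006849
[CO2*] = α₀ × DIC = 0.006849 × 2.32 = 0.0159 mmol/kg = 15.9 μmol/kg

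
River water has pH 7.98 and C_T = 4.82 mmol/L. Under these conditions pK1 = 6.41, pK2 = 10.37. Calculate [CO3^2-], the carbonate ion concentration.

α₂ = 1 / (1 + [H⁺]/K2 + [H⁺]²/(K1K2)) = 1 / (1 + 10^+2.39 + 10^+0.82)
   = 1 / (1 + 245.47 + 6.6069) = 1/253.08 = 0.003951
[CO3²⁻] = α₂ × DIC = 0.003951 × 4.82 = 0.0190 mmol/L = 19.0 μmol/L

[CO3²⁻] = 19.0 μmol/L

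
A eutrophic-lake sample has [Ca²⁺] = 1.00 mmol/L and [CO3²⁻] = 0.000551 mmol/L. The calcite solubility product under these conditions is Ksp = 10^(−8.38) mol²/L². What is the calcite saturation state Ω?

Ksp = 10^(−8.38) = 4.169×10^-9
Ω = [Ca²⁺][CO3²⁻]/Ksp = (1.00×10^-3)(0.000551×10^-3) / 4.169×10^-9 = 0.132

Ω = 0.132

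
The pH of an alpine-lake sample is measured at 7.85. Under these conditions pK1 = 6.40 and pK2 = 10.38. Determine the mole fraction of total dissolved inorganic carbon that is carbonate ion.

α₂ = 1 / (1 + [H⁺]/K2 + [H⁺]²/(K1K2)) = 1 / (1 + 10^+2.53 + 10^+1.08)
   = 1 / (1 + 338.84 + 12.023) = 1/351.87 = 0.002842

α₂ = 0.00284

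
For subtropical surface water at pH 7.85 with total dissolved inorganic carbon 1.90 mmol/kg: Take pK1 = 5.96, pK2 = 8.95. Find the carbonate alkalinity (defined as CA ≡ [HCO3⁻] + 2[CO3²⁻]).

CA = 2.02 mmol/kg

CA = [HCO3⁻] + 2[CO3²⁻] = (α₁ + 2α₂)·DIC
At pH 7.85: [H⁺]/K1 = 10^-1.89 = 0.012882, K2/[H⁺] = 10^-1.10 = 0.079433
α₁ = 1/(1 + 0.012882 + 0.079433) = 1/1.0923 = 0.9155; α₂ = α₁·K2/[H⁺] = 0.07272
α₁ + 2α₂ = 1.0609
CA = 1.0609 × 1.90 = 2.02 mmol/kg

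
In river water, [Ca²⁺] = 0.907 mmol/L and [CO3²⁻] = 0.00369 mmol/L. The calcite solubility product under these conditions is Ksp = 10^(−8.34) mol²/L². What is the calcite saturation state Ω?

Ksp = 10^(−8.34) = 4.571×10^-9
Ω = [Ca²⁺][CO3²⁻]/Ksp = (0.907×10^-3)(0.00369×10^-3) / 4.571×10^-9 = 0.732

Ω = 0.732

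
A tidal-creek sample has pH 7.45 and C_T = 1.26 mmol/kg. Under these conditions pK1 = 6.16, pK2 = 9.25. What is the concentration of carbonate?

α₂ = 1 / (1 + [H⁺]/K2 + [H⁺]²/(K1K2)) = 1 / (1 + 10^+1.80 + 10^+0.51)
   = 1 / (1 + 63.096 + 3.2359) = 1/67.332 = 0.01485
[CO3²⁻] = α₂ × DIC = 0.01485 × 1.26 = 0.0187 mmol/kg = 18.7 μmol/kg

[CO3²⁻] = 18.7 μmol/kg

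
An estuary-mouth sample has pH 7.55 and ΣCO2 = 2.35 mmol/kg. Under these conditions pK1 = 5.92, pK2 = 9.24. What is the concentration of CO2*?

α₀ = 1 / (1 + K1/[H⁺] + K1K2/[H⁺]²) = 1 / (1 + 10^+1.63 + 10^-0.06)
   = 1 / (1 + 42.658 + 0.87096) = 1/44.529 = 0.02246
[CO2*] = α₀ × DIC = 0.02246 × 2.35 = 0.0528 mmol/kg

[CO2*] = 0.0528 mmol/kg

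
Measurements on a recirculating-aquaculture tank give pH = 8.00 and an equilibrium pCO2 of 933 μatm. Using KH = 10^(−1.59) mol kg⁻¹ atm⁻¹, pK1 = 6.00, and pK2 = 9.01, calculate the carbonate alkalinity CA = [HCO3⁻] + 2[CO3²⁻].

CA = 2.87 mmol/kg

[CO2*] = KH · pCO2 = 10^(−1.59) × 933×10^-6 = 2.398×10^-5 mol/kg
α₀ = 1/(1 + K1/[H⁺] + K1K2/[H⁺]²) = 1/(1 + 10^+2.00 + 10^+0.99) = 0.009028
DIC = [CO2*]/α₀ = 2.398×10^-5 / 0.009028 = 2.657 mmol/kg
CA = (α₁ + 2α₂)·DIC = (0.9028 + 2×0.08822) × 2.657 = 2.87 mmol/kg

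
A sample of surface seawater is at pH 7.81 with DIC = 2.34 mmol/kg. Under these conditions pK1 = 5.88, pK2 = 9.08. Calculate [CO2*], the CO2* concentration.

[CO2*] = 0.0258 mmol/kg

α₀ = 1 / (1 + K1/[H⁺] + K1K2/[H⁺]²) = 1 / (1 + 10^+1.93 + 10^+0.66)
   = 1 / (1 + 85.114 + 4.5709) = 1/90.685 = 0.01103
[CO2*] = α₀ × DIC = 0.01103 × 2.34 = 0.0258 mmol/kg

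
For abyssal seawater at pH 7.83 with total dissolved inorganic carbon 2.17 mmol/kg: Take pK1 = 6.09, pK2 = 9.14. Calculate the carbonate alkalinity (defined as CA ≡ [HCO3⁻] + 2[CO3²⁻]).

CA = [HCO3⁻] + 2[CO3²⁻] = (α₁ + 2α₂)·DIC
At pH 7.83: [H⁺]/K1 = 10^-1.74 = 0.018197, K2/[H⁺] = 10^-1.31 = 0.048978
α₁ = 1/(1 + 0.018197 + 0.048978) = 1/1.0672 = 0.9371; α₂ = α₁·K2/[H⁺] = 0.04589
α₁ + 2α₂ = 1.0288
CA = 1.0288 × 2.17 = 2.23 mmol/kg

CA = 2.23 mmol/kg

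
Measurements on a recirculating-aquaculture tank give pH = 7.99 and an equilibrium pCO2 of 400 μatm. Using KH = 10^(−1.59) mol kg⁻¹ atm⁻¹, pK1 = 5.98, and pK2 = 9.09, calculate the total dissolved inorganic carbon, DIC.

[CO2*] = KH · pCO2 = 10^(−1.59) × 400×10^-6 = 1.028×10^-5 mol/kg
α₀ = 1/(1 + K1/[H⁺] + K1K2/[H⁺]²) = 1/(1 + 10^+2.01 + 10^+0.91) = 0.008972
DIC = [CO2*]/α₀ = 1.028×10^-5 / 0.008972 = 1.15 mmol/kg

DIC = 1.15 mmol/kg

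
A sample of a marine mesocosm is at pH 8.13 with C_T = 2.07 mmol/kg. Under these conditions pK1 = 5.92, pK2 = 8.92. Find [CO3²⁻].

α₂ = 1 / (1 + [H⁺]/K2 + [H⁺]²/(K1K2)) = 1 / (1 + 10^+0.79 + 10^-1.42)
   = 1 / (1 + 6.1660 + 0.038019) = 1/7.2040 = 0.1388
[CO3²⁻] = α₂ × DIC = 0.1388 × 2.07 = 0.287 mmol/kg

[CO3²⁻] = 0.287 mmol/kg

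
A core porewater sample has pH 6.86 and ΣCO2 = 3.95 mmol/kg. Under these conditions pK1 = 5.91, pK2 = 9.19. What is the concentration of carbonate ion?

α₂ = 1 / (1 + [H⁺]/K2 + [H⁺]²/(K1K2)) = 1 / (1 + 10^+2.33 + 10^+1.38)
   = 1 / (1 + 213.80 + 23.988) = 1/238.78 = 0.004188
[CO3²⁻] = α₂ × DIC = 0.004188 × 3.95 = 0.0165 mmol/kg = 16.5 μmol/kg

[CO3²⁻] = 16.5 μmol/kg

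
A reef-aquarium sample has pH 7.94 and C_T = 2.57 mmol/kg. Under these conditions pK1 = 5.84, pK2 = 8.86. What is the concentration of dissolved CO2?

α₀ = 1 / (1 + K1/[H⁺] + K1K2/[H⁺]²) = 1 / (1 + 10^+2.10 + 10^+1.18)
   = 1 / (1 + 125.89 + 15.136) = 1/142.03 = 0.007041
[CO2*] = α₀ × DIC = 0.007041 × 2.57 = 0.0181 mmol/kg = 18.1 μmol/kg

[CO2*] = 18.1 μmol/kg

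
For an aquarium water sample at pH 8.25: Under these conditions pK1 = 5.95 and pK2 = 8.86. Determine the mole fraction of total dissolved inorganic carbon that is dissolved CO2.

α₀ = 1 / (1 + K1/[H⁺] + K1K2/[H⁺]²) = 1 / (1 + 10^+2.30 + 10^+1.69)
   = 1 / (1 + 199.53 + 48.978) = 1/249.50 = 0.004008

α₀ = 0.00401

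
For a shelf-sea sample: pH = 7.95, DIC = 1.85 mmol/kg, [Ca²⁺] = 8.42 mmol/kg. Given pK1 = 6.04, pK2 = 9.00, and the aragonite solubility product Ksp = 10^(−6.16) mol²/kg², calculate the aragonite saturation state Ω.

Ω = 1.82

α₂ = 1 / (1 + [H⁺]/K2 + [H⁺]²/(K1K2)) = 1 / (1 + 10^+1.05 + 10^-0.86)
   = 1 / (1 + 11.220 + 0.13804) = 1/12.358 = 0.08092
[CO3²⁻] = α₂ × DIC = 0.08092 × 1.85 = 0.1497 mmol/kg
Ksp = 10^(−6.16) = 6.918×10^-7
Ω = [Ca²⁺][CO3²⁻]/Ksp = (8.42×10^-3)(1.497×10^-4) / 6.918×10^-7 = 1.82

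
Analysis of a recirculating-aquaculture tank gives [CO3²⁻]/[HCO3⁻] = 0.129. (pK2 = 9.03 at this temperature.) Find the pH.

From K2 = [H⁺][CO3²⁻]/[HCO3⁻]:  pH = pK2 + log₁₀([CO3²⁻]/[HCO3⁻])
log₁₀(0.129) = -0.889
pH = 9.03 + (-0.889) = 8.14

pH = 8.14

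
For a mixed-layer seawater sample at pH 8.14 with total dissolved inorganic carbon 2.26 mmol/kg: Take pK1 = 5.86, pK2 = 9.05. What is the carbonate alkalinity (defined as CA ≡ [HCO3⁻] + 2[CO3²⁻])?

CA = 2.50 mmol/kg

CA = [HCO3⁻] + 2[CO3²⁻] = (α₁ + 2α₂)·DIC
At pH 8.14: [H⁺]/K1 = 10^-2.28 = 0.0052481, K2/[H⁺] = 10^-0.91 = 0.12303
α₁ = 1/(1 + 0.0052481 + 0.12303) = 1/1.1283 = 0.8863; α₂ = α₁·K2/[H⁺] = 0.1090
α₁ + 2α₂ = 1.1044
CA = 1.1044 × 2.26 = 2.50 mmol/kg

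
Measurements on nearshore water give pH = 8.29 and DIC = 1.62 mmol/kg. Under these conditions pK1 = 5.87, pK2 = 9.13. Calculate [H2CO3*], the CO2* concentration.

[CO2*] = 5.36 μmol/kg

α₀ = 1 / (1 + K1/[H⁺] + K1K2/[H⁺]²) = 1 / (1 + 10^+2.42 + 10^+1.58)
   = 1 / (1 + 263.03 + 38.019) = 1/302.05 = 0.003311
[CO2*] = α₀ × DIC = 0.003311 × 1.62 = 0.00536 mmol/kg = 5.36 μmol/kg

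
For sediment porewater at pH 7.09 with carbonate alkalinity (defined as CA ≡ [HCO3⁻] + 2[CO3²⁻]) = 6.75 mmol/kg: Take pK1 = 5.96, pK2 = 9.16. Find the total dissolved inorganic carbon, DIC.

DIC = 7.19 mmol/kg

CA = [HCO3⁻] + 2[CO3²⁻] = (α₁ + 2α₂)·DIC
At pH 7.09: [H⁺]/K1 = 10^-1.13 = 0.074131, K2/[H⁺] = 10^-2.07 = 0.0085114
α₁ = 1/(1 + 0.074131 + 0.0085114) = 1/1.0826 = 0.9237; α₂ = α₁·K2/[H⁺] = 0.007862
α₁ + 2α₂ = 0.9394
DIC = CA / (α₁ + 2α₂) = 6.75 / 0.9394 = 7.19 mmol/kg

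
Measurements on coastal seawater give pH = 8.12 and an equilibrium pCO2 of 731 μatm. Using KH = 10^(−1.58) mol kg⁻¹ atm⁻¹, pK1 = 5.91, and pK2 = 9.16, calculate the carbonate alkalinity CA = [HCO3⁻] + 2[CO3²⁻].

[CO2*] = KH · pCO2 = 10^(−1.58) × 731×10^-6 = 1.923×10^-5 mol/kg
α₀ = 1/(1 + K1/[H⁺] + K1K2/[H⁺]²) = 1/(1 + 10^+2.21 + 10^+1.17) = 0.005619
DIC = [CO2*]/α₀ = 1.923×10^-5 / 0.005619 = 3.422 mmol/kg
CA = (α₁ + 2α₂)·DIC = (0.9113 + 2×0.08311) × 3.422 = 3.69 mmol/kg

CA = 3.69 mmol/kg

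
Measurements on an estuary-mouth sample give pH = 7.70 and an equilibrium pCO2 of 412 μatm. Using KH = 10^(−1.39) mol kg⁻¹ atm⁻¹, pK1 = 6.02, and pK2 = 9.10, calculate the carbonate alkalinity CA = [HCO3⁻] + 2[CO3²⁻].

[CO2*] = KH · pCO2 = 10^(−1.39) × 412×10^-6 = 1.678×10^-5 mol/kg
α₀ = 1/(1 + K1/[H⁺] + K1K2/[H⁺]²) = 1/(1 + 10^+1.68 + 10^+0.28) = 0.01970
DIC = [CO2*]/α₀ = 1.678×10^-5 / 0.01970 = 0.8521 mmol/kg
CA = (α₁ + 2α₂)·DIC = (0.9428 + 2×0.03753) × 0.8521 = 0.867 mmol/kg

CA = 0.867 mmol/kg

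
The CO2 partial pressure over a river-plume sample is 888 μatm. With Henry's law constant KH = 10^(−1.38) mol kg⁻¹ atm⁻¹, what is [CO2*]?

[CO2*] = 37.0 μmol/kg

KH = 10^(−1.38) = 4.169×10^-2 mol kg⁻¹ atm⁻¹
[CO2*] = KH · pCO2 = 4.169×10^-2 × 888×10^-6 atm = 3.70×10^-5 mol/kg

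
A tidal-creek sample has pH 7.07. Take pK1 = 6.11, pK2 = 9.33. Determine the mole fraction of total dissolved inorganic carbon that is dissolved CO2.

α₀ = 0.0983

α₀ = 1 / (1 + K1/[H⁺] + K1K2/[H⁺]²) = 1 / (1 + 10^+0.96 + 10^-1.30)
   = 1 / (1 + 9.1201 + 0.050119) = 1/10.170 = 0.09833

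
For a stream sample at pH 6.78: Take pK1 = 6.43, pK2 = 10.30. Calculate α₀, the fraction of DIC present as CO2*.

α₀ = 0.309

α₀ = 1 / (1 + K1/[H⁺] + K1K2/[H⁺]²) = 1 / (1 + 10^+0.35 + 10^-3.17)
   = 1 / (1 + 2.2387 + 0.00067608) = 1/3.2394 = 0.3087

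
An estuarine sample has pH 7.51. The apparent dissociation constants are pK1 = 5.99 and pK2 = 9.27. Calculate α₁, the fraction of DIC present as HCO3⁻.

α₁ = 1 / (1 + [H⁺]/K1 + K2/[H⁺]) = 1 / (1 + 10^-1.52 + 10^-1.76)
   = 1 / (1 + 0.030200 + 0.017378) = 1/1.0476 = 0.9546

α₁ = 0.955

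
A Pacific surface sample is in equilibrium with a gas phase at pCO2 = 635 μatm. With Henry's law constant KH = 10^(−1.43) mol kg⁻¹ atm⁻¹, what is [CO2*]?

KH = 10^(−1.43) = 3.715×10^-2 mol kg⁻¹ atm⁻¹
[CO2*] = KH · pCO2 = 3.715×10^-2 × 635×10^-6 atm = 2.36×10^-5 mol/kg

[CO2*] = 23.6 μmol/kg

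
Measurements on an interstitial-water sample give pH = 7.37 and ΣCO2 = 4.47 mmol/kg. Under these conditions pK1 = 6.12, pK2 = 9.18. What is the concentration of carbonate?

α₂ = 1 / (1 + [H⁺]/K2 + [H⁺]²/(K1K2)) = 1 / (1 + 10^+1.81 + 10^+0.56)
   = 1 / (1 + 64.565 + 3.6308) = 1/69.196 = 0.01445
[CO3²⁻] = α₂ × DIC = 0.01445 × 4.47 = 0.0646 mmol/kg

[CO3²⁻] = 0.0646 mmol/kg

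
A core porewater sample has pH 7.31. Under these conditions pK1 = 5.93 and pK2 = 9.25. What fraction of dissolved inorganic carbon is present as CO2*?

α₀ = 0.0396

α₀ = 1 / (1 + K1/[H⁺] + K1K2/[H⁺]²) = 1 / (1 + 10^+1.38 + 10^-0.56)
   = 1 / (1 + 23.988 + 0.27542) = 1/25.264 = 0.03958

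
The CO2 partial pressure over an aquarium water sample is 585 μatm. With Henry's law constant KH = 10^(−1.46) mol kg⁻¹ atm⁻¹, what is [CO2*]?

[CO2*] = 20.3 μmol/kg

KH = 10^(−1.46) = 3.467×10^-2 mol kg⁻¹ atm⁻¹
[CO2*] = KH · pCO2 = 3.467×10^-2 × 585×10^-6 atm = 2.03×10^-5 mol/kg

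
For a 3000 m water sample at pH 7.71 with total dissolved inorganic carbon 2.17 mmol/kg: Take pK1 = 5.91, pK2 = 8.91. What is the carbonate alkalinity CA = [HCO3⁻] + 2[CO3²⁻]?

CA = 2.27 mmol/kg

CA = [HCO3⁻] + 2[CO3²⁻] = (α₁ + 2α₂)·DIC
At pH 7.71: [H⁺]/K1 = 10^-1.80 = 0.015849, K2/[H⁺] = 10^-1.20 = 0.063096
α₁ = 1/(1 + 0.015849 + 0.063096) = 1/1.0789 = 0.9268; α₂ = α₁·K2/[H⁺] = 0.05848
α₁ + 2α₂ = 1.0438
CA = 1.0438 × 2.17 = 2.27 mmol/kg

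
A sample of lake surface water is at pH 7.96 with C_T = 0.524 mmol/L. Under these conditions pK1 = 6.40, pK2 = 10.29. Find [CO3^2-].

[CO3²⁻] = 2.37 μmol/L

α₂ = 1 / (1 + [H⁺]/K2 + [H⁺]²/(K1K2)) = 1 / (1 + 10^+2.33 + 10^+0.77)
   = 1 / (1 + 213.80 + 5.8884) = 1/220.68 = 0.004531
[CO3²⁻] = α₂ × DIC = 0.004531 × 0.524 = 0.00237 mmol/L = 2.37 μmol/L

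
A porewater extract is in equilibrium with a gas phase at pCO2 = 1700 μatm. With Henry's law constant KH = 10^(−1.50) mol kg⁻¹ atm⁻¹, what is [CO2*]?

KH = 10^(−1.50) = 3.162×10^-2 mol kg⁻¹ atm⁻¹
[CO2*] = KH · pCO2 = 3.162×10^-2 × 1700×10^-6 atm = 5.38×10^-5 mol/kg

[CO2*] = 53.8 μmol/kg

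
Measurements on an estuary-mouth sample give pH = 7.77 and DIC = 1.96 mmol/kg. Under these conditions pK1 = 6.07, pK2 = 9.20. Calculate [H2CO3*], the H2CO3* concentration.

[CO2*] = 0.0370 mmol/kg

α₀ = 1 / (1 + K1/[H⁺] + K1K2/[H⁺]²) = 1 / (1 + 10^+1.70 + 10^+0.27)
   = 1 / (1 + 50.119 + 1.8621) = 1/52.981 = 0.01887
[CO2*] = α₀ × DIC = 0.01887 × 1.96 = 0.0370 mmol/kg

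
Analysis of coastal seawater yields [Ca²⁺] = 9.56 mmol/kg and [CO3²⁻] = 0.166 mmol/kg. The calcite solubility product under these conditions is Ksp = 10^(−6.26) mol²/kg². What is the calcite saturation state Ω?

Ksp = 10^(−6.26) = 5.495×10^-7
Ω = [Ca²⁺][CO3²⁻]/Ksp = (9.56×10^-3)(0.166×10^-3) / 5.495×10^-7 = 2.89

Ω = 2.89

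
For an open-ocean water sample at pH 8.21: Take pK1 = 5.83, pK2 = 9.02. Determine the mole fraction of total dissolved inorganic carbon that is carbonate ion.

α₂ = 1 / (1 + [H⁺]/K2 + [H⁺]²/(K1K2)) = 1 / (1 + 10^+0.81 + 10^-1.57)
   = 1 / (1 + 6.4565 + 0.026915) = 1/7.4835 = 0.1336

α₂ = 0.134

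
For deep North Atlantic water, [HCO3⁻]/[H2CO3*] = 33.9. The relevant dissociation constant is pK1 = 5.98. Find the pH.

From K1 = [H⁺][HCO3⁻]/[H2CO3*]:  pH = pK1 + log₁₀([HCO3⁻]/[H2CO3*])
log₁₀(33.9) = +1.530
pH = 5.98 + (+1.530) = 7.51

pH = 7.51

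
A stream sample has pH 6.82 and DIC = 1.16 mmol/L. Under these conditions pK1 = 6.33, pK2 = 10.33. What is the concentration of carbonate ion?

[CO3²⁻] = 0.271 μmol/L

α₂ = 1 / (1 + [H⁺]/K2 + [H⁺]²/(K1K2)) = 1 / (1 + 10^+3.51 + 10^+3.02)
   = 1 / (1 + 3235.9 + 1047.1) = 1/4284.1 = 0.0002334
[CO3²⁻] = α₂ × DIC = 0.0002334 × 1.16 = 0.000271 mmol/L = 0.271 μmol/L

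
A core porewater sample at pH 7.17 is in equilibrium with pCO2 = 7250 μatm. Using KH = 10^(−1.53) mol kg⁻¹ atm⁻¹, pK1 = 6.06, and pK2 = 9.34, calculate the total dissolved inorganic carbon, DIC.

DIC = 2.99 mmol/kg

[CO2*] = KH · pCO2 = 10^(−1.53) × 7250×10^-6 = 2.140×10^-4 mol/kg
α₀ = 1/(1 + K1/[H⁺] + K1K2/[H⁺]²) = 1/(1 + 10^+1.11 + 10^-1.06) = 0.07158
DIC = [CO2*]/α₀ = 2.140×10^-4 / 0.07158 = 2.99 mmol/kg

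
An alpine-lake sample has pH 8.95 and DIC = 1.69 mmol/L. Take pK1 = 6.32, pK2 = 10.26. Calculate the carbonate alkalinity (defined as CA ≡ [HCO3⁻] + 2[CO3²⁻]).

CA = 1.76 mmol/L

CA = [HCO3⁻] + 2[CO3²⁻] = (α₁ + 2α₂)·DIC
At pH 8.95: [H⁺]/K1 = 10^-2.63 = 0.0023442, K2/[H⁺] = 10^-1.31 = 0.048978
α₁ = 1/(1 + 0.0023442 + 0.048978) = 1/1.0513 = 0.9512; α₂ = α₁·K2/[H⁺] = 0.04659
α₁ + 2α₂ = 1.0444
CA = 1.0444 × 1.69 = 1.76 mmol/L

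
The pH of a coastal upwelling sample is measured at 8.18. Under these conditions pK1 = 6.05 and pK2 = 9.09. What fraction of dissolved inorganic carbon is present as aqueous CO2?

α₀ = 0.00656

α₀ = 1 / (1 + K1/[H⁺] + K1K2/[H⁺]²) = 1 / (1 + 10^+2.13 + 10^+1.22)
   = 1 / (1 + 134.90 + 16.596) = 1/152.49 = 0.006558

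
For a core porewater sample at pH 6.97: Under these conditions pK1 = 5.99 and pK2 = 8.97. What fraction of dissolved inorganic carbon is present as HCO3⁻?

α₁ = 0.897

α₁ = 1 / (1 + [H⁺]/K1 + K2/[H⁺]) = 1 / (1 + 10^-0.98 + 10^-2.00)
   = 1 / (1 + 0.10471 + 0.010000) = 1/1.1147 = 0.8971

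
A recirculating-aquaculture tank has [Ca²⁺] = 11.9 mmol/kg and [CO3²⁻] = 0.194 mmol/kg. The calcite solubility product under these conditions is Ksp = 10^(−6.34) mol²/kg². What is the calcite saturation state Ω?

Ksp = 10^(−6.34) = 4.571×10^-7
Ω = [Ca²⁺][CO3²⁻]/Ksp = (11.9×10^-3)(0.194×10^-3) / 4.571×10^-7 = 5.05

Ω = 5.05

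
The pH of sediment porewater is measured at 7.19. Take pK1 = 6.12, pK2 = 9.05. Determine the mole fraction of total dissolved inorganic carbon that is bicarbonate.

α₁ = 1 / (1 + [H⁺]/K1 + K2/[H⁺]) = 1 / (1 + 10^-1.07 + 10^-1.86)
   = 1 / (1 + 0.085114 + 0.013804) = 1/1.0989 = 0.9100

α₁ = 0.910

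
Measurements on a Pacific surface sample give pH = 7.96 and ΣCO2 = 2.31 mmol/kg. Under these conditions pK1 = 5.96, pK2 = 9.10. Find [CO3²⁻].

[CO3²⁻] = 0.155 mmol/kg

α₂ = 1 / (1 + [H⁺]/K2 + [H⁺]²/(K1K2)) = 1 / (1 + 10^+1.14 + 10^-0.86)
   = 1 / (1 + 13.804 + 0.13804) = 1/14.942 = 0.06693
[CO3²⁻] = α₂ × DIC = 0.06693 × 2.31 = 0.155 mmol/kg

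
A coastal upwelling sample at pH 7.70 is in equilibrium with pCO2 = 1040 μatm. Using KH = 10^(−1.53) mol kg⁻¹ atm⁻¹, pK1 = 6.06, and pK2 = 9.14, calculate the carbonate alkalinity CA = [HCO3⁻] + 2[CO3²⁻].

CA = 1.44 mmol/kg

[CO2*] = KH · pCO2 = 10^(−1.53) × 1040×10^-6 = 3.069×10^-5 mol/kg
α₀ = 1/(1 + K1/[H⁺] + K1K2/[H⁺]²) = 1/(1 + 10^+1.64 + 10^+0.20) = 0.02163
DIC = [CO2*]/α₀ = 3.069×10^-5 / 0.02163 = 1.419 mmol/kg
CA = (α₁ + 2α₂)·DIC = (0.9441 + 2×0.03428) × 1.419 = 1.44 mmol/kg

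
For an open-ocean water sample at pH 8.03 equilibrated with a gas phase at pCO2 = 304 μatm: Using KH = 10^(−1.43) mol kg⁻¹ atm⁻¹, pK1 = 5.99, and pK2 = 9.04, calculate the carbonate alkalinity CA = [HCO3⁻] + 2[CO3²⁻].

[CO2*] = KH · pCO2 = 10^(−1.43) × 304×10^-6 = 1.129×10^-5 mol/kg
α₀ = 1/(1 + K1/[H⁺] + K1K2/[H⁺]²) = 1/(1 + 10^+2.04 + 10^+1.03) = 0.008240
DIC = [CO2*]/α₀ = 1.129×10^-5 / 0.008240 = 1.371 mmol/kg
CA = (α₁ + 2α₂)·DIC = (0.9035 + 2×0.08829) × 1.371 = 1.48 mmol/kg

CA = 1.48 mmol/kg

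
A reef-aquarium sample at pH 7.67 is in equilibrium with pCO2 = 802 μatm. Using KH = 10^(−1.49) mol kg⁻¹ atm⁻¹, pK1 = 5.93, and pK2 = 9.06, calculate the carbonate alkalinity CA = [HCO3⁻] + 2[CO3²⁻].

CA = 1.54 mmol/kg

[CO2*] = KH · pCO2 = 10^(−1.49) × 802×10^-6 = 2.595×10^-5 mol/kg
α₀ = 1/(1 + K1/[H⁺] + K1K2/[H⁺]²) = 1/(1 + 10^+1.74 + 10^+0.35) = 0.01718
DIC = [CO2*]/α₀ = 2.595×10^-5 / 0.01718 = 1.510 mmol/kg
CA = (α₁ + 2α₂)·DIC = (0.9443 + 2×0.03847) × 1.510 = 1.54 mmol/kg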